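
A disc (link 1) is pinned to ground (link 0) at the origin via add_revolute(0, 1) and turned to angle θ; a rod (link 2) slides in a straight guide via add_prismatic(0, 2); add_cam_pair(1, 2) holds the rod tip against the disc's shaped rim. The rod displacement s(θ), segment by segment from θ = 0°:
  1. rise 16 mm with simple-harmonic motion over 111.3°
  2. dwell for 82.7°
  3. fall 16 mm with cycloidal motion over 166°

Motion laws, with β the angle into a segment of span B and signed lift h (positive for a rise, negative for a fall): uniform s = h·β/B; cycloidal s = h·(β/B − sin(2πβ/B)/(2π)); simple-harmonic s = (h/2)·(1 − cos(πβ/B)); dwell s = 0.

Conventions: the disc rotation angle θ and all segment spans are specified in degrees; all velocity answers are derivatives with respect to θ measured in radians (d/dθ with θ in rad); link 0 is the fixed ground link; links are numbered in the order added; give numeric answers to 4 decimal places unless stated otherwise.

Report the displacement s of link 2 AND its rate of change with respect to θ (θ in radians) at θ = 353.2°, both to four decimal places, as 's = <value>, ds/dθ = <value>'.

segment 1 (0° to 111.3°, simple-harmonic, h = 16) is passed completely: s = 0.0000 + (16) = 16.0000
segment 2 (111.3° to 194°, dwell): s unchanged at 16.0000
θ = 353.2° falls in segment 3 (194° to 360°, cycloidal, h = -16): β = 353.2 − 194 = 159.2°, B = 166°; Δs = -16·(0.9590 − sin(2π·0.9590)/(2π)) = -15.9928; s = 16.0000 − 15.9928 = 0.0072
velocity in seg [194°–360°] (cycloidal), θ in radians: β = 159.2° = 2.7786 rad, B = 166° = 2.8972 rad; ds/dθ = (h/B)(1 − cos(2πβ/B)) = ((-16)/2.8972)(1 − cos(2π·0.9590)) = -0.181914 mm/rad

s = 0.0072, ds/dθ = -0.1819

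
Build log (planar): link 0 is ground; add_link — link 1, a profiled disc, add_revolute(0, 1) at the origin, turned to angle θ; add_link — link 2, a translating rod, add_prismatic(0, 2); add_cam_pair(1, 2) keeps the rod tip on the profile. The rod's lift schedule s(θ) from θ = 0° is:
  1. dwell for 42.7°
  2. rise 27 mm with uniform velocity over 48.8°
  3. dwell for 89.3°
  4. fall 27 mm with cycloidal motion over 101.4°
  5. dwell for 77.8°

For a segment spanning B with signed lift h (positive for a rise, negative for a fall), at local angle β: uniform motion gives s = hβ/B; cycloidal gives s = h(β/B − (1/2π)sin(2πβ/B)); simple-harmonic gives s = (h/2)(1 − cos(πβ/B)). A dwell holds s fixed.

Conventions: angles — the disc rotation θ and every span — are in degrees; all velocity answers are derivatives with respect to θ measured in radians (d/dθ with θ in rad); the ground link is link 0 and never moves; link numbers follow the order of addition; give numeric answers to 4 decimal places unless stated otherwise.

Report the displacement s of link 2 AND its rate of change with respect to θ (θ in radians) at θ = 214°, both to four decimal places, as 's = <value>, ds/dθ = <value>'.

seg 1 [0°–42.7°] dwell: s stays 0.0000
seg 2 [42.7°–91.5°] uniform, h=27: full span → s += 27 → s = 27.0000
seg 3 [91.5°–180.8°] dwell: s stays 27.0000
seg 4 [180.8°–282.2°] cycloidal, h=-27: θ=214° here. β=33.2, B=101.4. -27·(0.3274 − sin(2π·0.3274)/(2π)) = -5.0415 → s = 21.9585
velocity in seg [180.8°–282.2°] (cycloidal), θ in radians: β = 33.2° = 0.5794 rad, B = 101.4° = 1.7698 rad; ds/dθ = (h/B)(1 − cos(2πβ/B)) = ((-27)/1.7698)(1 − cos(2π·0.3274)) = -22.388035 mm/rad

s = 21.9585, ds/dθ = -22.3880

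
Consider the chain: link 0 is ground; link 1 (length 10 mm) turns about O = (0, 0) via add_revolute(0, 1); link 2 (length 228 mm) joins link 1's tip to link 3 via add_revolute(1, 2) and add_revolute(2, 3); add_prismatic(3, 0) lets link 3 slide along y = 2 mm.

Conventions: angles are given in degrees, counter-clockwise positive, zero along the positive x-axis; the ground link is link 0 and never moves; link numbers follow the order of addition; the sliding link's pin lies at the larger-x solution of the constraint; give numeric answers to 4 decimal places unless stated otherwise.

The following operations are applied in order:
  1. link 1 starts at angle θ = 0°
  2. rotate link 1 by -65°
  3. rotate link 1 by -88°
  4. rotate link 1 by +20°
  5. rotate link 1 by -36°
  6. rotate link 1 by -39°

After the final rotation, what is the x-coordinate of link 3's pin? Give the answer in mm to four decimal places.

geometry: r = 10 mm, L = 228 mm, e = 2 mm; θ starts at 0°
rotate link 1 by -65°: θ ← 0° -65° = -65°
rotate link 1 by -88°: θ ← -65° -88° = -153°
rotate link 1 by +20°: θ ← -153° +20° = -133°
rotate link 1 by -36°: θ ← -133° -36° = -169°
rotate link 1 by -39°: θ ← -169° -39° = -208°
crank pin P = (r cos θ, r sin θ) = (-8.829476, 4.694716)
h = r sin θ − e = 4.694716 − 2 = 2.694716
x = r cos θ + √(L² − h²) = -8.829476 + 227.984075 = 219.154599

219.1546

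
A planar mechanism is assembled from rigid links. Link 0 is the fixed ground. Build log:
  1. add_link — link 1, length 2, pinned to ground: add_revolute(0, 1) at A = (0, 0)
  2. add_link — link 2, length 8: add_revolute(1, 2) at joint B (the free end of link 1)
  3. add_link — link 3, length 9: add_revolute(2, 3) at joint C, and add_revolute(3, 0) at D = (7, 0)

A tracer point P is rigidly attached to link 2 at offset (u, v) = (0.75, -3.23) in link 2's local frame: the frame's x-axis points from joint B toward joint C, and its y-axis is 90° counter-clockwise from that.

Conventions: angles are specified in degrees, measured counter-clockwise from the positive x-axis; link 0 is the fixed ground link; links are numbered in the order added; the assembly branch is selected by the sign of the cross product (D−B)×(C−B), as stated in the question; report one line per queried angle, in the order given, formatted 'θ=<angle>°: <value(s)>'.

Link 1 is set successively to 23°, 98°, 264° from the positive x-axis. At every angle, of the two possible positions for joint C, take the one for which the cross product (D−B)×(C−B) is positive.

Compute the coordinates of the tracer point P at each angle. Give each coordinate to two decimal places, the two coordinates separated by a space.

A=(0,0), D=(7.00,0)
θ=23°: B = A + 2.00·(cos23°, sin23°) = (1.8410, 0.7815)
θ=23°: |BD| = 5.2178
θ=23°: circle(B,8.00) ∩ circle(D,9.00): a=0.9799, h=7.9398
θ=23°:   candidates: C₊=(3.9990,8.4849) cross=41.428; C₋=(1.6207,-7.2155) cross=-41.428
θ=23°:   branch + wants cross > 0 → take C=(3.9990,8.4849) (cross=41.428)
θ=23°: ex = (C−B)/|BC| = (0.2697,0.9629); ey = (-0.9629,0.2697)
θ=23°: P = B + 0.75·ex + -3.23·ey = (5.1536,0.6324)
θ=98°: B = A + 2.00·(cos98°, sin98°) = (-0.2783, 1.9805)
θ=98°: |BD| = 7.5430
θ=98°: circle(B,8.00) ∩ circle(D,9.00): a=2.6446, h=7.5502
θ=98°:   candidates: C₊=(4.2559,8.5715) cross=56.951; C₋=(0.2911,-5.9992) cross=-56.951
θ=98°:   branch + wants cross > 0 → take C=(4.2559,8.5715) (cross=56.951)
θ=98°: ex = (C−B)/|BC| = (0.5668,0.8239); ey = (-0.8239,0.5668)
θ=98°: P = B + 0.75·ex + -3.23·ey = (2.8078,0.7677)
θ=264°: B = A + 2.00·(cos264°, sin264°) = (-0.2091, -1.9890)
θ=264°: |BD| = 7.4784
θ=264°: circle(B,8.00) ∩ circle(D,9.00): a=2.6026, h=7.5648
θ=264°:   candidates: C₊=(0.2878,5.9955) cross=56.573; C₋=(4.3118,-8.5892) cross=-56.573
θ=264°:   branch + wants cross > 0 → take C=(0.2878,5.9955) (cross=56.573)
θ=264°: ex = (C−B)/|BC| = (0.0621,0.9981); ey = (-0.9981,0.0621)
θ=264°: P = B + 0.75·ex + -3.23·ey = (3.0613,-1.4411)

θ=23°: 5.15 0.63
θ=98°: 2.81 0.77
θ=264°: 3.06 -1.44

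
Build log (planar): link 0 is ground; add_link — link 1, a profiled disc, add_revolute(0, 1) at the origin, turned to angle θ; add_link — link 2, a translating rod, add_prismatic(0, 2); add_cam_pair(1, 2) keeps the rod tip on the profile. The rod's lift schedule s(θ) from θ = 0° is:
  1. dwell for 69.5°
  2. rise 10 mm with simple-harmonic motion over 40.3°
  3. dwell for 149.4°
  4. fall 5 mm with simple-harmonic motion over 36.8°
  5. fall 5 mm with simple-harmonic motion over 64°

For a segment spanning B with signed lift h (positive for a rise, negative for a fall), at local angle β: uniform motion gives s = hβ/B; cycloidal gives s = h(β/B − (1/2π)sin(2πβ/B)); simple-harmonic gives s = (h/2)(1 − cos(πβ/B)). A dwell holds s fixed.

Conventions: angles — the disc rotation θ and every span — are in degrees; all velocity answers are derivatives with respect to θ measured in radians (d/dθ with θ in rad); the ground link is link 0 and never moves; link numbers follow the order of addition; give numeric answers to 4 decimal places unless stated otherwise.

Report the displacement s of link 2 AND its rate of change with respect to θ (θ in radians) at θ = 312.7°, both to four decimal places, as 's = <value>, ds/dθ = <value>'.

seg 1 [0°–69.5°] dwell: s stays 0.0000
seg 2 [69.5°–109.8°] simple-harmonic, h=10: full span → s += 10 → s = 10.0000
seg 3 [109.8°–259.2°] dwell: s stays 10.0000
seg 4 [259.2°–296°] simple-harmonic, h=-5: full span → s += -5 → s = 5.0000
seg 5 [296°–360°] simple-harmonic, h=-5: θ=312.7° here. β=16.7, B=64. -5/2·(1 − cos(π·0.2609)) = -0.7940 → s = 4.2060
velocity in seg [296°–360°] (simple-harmonic), θ in radians: β = 16.7° = 0.2915 rad, B = 64° = 1.1170 rad; ds/dθ = (πh/(2B)) sin(πβ/B) = (π·(-5)/(2·1.1170)) sin(π·0.2609) = -5.139715 mm/rad

s = 4.2060, ds/dθ = -5.1397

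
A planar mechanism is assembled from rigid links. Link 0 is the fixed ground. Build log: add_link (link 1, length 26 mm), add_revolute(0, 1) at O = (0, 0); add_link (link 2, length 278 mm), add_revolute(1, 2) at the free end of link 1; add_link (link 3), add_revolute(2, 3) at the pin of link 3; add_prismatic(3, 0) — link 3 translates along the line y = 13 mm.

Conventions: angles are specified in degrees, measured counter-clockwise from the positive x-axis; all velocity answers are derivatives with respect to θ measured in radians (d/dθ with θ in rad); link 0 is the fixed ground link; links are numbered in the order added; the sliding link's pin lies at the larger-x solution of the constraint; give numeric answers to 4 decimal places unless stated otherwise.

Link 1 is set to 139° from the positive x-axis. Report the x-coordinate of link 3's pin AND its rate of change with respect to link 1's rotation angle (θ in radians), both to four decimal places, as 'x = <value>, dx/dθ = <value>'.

geometry: r = 26 mm, L = 278 mm, e = 13 mm
crank pin P = (r cos θ, r sin θ) = (-19.622449, 17.057535)
h = r sin θ − e = 17.057535 − 13 = 4.057535
x = r cos θ + √(L² − h²) = -19.622449 + 277.970388 = 258.347939
dx/dθ = −r sin θ − h·r cos θ/√(L² − h²) (θ in radians; h = 4.057535) = -16.771106

x = 258.3479, dx/dθ = -16.7711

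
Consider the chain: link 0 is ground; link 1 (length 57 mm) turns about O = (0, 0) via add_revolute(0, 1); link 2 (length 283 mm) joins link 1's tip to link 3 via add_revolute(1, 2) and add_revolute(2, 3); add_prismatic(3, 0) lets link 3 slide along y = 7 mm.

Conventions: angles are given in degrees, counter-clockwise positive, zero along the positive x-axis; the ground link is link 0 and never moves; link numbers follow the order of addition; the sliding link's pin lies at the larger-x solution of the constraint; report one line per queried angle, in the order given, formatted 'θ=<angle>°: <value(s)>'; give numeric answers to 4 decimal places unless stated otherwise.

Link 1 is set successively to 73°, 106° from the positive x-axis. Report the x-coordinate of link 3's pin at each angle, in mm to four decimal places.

geometry: r = 57 mm, L = 283 mm, e = 7 mm
θ=73°: crank pin P = (r cos θ, r sin θ) = (16.665187, 54.509371)
θ=73°: h = r sin θ − e = 54.509371 − 7 = 47.509371
θ=73°: x = r cos θ + √(L² − h²) = 16.665187 + 278.983619 = 295.648806
θ=106°: crank pin P = (r cos θ, r sin θ) = (-15.711329, 54.791917)
θ=106°: h = r sin θ − e = 54.791917 − 7 = 47.791917
θ=106°: x = r cos θ + √(L² − h²) = -15.711329 + 278.935356 = 263.224026

θ=73°: 295.6488
θ=106°: 263.2240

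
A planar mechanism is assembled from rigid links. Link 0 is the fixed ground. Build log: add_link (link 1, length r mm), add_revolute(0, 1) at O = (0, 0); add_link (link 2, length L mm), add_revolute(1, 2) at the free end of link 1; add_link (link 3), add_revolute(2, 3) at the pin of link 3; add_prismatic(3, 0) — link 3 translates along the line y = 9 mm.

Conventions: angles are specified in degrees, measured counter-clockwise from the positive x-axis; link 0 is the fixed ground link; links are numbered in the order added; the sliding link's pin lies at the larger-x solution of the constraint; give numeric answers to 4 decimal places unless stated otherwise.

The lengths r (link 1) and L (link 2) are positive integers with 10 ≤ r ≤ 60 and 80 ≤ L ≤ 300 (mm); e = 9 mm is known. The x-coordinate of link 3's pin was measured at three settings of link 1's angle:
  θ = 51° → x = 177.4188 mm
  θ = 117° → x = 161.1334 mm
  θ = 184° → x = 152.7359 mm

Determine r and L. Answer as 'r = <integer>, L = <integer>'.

constraint per measurement: (x − r cos θ)² + (r sin θ − e)² = L²
subtracting the θ₁ and θ₂ equations cancels the r² and L² terms:
r = (x₁² − x₂²) / (2[(x₁cos θ₁ + e sin θ₁) − (x₂cos θ₂ + e sin θ₂)]) = 15.0000 → r = 15
L² = (x₁ − r cos θ₁)² + (r sin θ₁ − e)² = 28224.0031 → L = 168.0000 → L = 168
check at θ₃=184°: x = 152.7359 (printed 152.7359) ✓

r = 15, L = 168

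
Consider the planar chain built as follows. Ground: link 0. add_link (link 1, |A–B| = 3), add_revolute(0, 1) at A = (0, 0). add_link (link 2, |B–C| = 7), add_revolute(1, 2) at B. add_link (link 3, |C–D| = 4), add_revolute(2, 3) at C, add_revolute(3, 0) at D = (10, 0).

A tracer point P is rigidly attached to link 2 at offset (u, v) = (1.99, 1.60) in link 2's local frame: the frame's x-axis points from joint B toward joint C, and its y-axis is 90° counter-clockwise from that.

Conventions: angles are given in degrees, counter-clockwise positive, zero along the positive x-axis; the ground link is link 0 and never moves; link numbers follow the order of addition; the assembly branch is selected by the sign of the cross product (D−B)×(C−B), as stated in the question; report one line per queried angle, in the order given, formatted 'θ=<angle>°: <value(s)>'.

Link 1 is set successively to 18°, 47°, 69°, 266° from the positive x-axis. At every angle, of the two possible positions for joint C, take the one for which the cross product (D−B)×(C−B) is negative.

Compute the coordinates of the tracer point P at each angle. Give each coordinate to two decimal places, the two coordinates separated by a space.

A=(0,0), D=(10.00,0)
θ=18°: B = A + 3.00·(cos18°, sin18°) = (2.8532, 0.9271)
θ=18°: |BD| = 7.2067
θ=18°: circle(B,7.00) ∩ circle(D,4.00): a=5.8929, h=3.7781
θ=18°:   candidates: C₊=(9.1831,3.9157) cross=27.228; C₋=(8.2111,-3.5777) cross=-27.228
θ=18°:   branch - wants cross < 0 → take C=(8.2111,-3.5777) (cross=-27.228)
θ=18°: ex = (C−B)/|BC| = (0.7654,-0.6435); ey = (0.6435,0.7654)
θ=18°: P = B + 1.99·ex + 1.60·ey = (5.4060,0.8711)
θ=47°: B = A + 3.00·(cos47°, sin47°) = (2.0460, 2.1941)
θ=47°: |BD| = 8.2511
θ=47°: circle(B,7.00) ∩ circle(D,4.00): a=6.1253, h=3.3884
θ=47°:   candidates: C₊=(8.8518,3.8316) cross=27.958; C₋=(7.0497,-2.7011) cross=-27.958
θ=47°:   branch - wants cross < 0 → take C=(7.0497,-2.7011) (cross=-27.958)
θ=47°: ex = (C−B)/|BC| = (0.7148,-0.6993); ey = (0.6993,0.7148)
θ=47°: P = B + 1.99·ex + 1.60·ey = (4.5874,1.9461)
θ=69°: B = A + 3.00·(cos69°, sin69°) = (1.0751, 2.8007)
θ=69°: |BD| = 9.3540
θ=69°: circle(B,7.00) ∩ circle(D,4.00): a=6.4410, h=2.7412
θ=69°:   candidates: C₊=(8.0413,3.4876) cross=25.641; C₋=(6.3998,-1.7432) cross=-25.641
θ=69°:   branch - wants cross < 0 → take C=(6.3998,-1.7432) (cross=-25.641)
θ=69°: ex = (C−B)/|BC| = (0.7607,-0.6491); ey = (0.6491,0.7607)
θ=69°: P = B + 1.99·ex + 1.60·ey = (3.6275,2.7260)
θ=266°: B = A + 3.00·(cos266°, sin266°) = (-0.2093, -2.9927)
θ=266°: |BD| = 10.6389
θ=266°: circle(B,7.00) ∩ circle(D,4.00): a=6.8703, h=1.3410
θ=266°:   candidates: C₊=(6.0064,0.2268) cross=14.267; C₋=(6.7609,-2.3469) cross=-14.267
θ=266°:   branch - wants cross < 0 → take C=(6.7609,-2.3469) (cross=-14.267)
θ=266°: ex = (C−B)/|BC| = (0.9957,0.0923); ey = (-0.0923,0.9957)
θ=266°: P = B + 1.99·ex + 1.60·ey = (1.6246,-1.2159)

θ=18°: 5.41 0.87
θ=47°: 4.59 1.95
θ=69°: 3.63 2.73
θ=266°: 1.62 -1.22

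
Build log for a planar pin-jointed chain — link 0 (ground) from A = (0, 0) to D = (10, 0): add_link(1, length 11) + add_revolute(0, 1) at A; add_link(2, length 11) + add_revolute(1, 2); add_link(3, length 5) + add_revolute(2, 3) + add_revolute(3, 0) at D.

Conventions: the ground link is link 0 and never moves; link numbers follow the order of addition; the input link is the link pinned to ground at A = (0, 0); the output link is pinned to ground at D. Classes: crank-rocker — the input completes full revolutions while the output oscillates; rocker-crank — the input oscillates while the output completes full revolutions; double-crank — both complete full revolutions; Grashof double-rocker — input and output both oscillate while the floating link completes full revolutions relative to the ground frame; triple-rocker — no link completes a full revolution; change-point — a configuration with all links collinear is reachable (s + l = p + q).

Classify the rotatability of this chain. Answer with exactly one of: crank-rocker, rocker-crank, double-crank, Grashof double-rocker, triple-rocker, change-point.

lengths: ground=10, input=11, coupler=11, output=5
sorted: s=5 (shortest), l=11 (longest), p+q=21
s + l = 16 vs p + q = 21
s + l < p + q (Grashof) with shortest = output link → rocker-crank

rocker-crank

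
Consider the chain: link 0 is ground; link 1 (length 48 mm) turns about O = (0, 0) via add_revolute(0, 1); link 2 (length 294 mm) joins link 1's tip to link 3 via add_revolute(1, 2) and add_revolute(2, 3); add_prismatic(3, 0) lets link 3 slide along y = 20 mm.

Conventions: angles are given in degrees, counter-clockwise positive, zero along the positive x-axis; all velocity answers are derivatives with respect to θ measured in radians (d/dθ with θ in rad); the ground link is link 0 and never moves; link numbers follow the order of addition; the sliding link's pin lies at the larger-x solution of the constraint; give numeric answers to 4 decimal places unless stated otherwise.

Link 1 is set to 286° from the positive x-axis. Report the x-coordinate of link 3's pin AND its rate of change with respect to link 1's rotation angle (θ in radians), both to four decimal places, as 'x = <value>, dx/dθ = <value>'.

geometry: r = 48 mm, L = 294 mm, e = 20 mm
crank pin P = (r cos θ, r sin θ) = (13.230593, -46.140561)
h = r sin θ − e = -46.140561 − 20 = -66.140561
x = r cos θ + √(L² − h²) = 13.230593 + 286.463656 = 299.694249
dx/dθ = −r sin θ − h·r cos θ/√(L² − h²) (θ in radians; h = -66.140561) = 49.195325

x = 299.6942, dx/dθ = 49.1953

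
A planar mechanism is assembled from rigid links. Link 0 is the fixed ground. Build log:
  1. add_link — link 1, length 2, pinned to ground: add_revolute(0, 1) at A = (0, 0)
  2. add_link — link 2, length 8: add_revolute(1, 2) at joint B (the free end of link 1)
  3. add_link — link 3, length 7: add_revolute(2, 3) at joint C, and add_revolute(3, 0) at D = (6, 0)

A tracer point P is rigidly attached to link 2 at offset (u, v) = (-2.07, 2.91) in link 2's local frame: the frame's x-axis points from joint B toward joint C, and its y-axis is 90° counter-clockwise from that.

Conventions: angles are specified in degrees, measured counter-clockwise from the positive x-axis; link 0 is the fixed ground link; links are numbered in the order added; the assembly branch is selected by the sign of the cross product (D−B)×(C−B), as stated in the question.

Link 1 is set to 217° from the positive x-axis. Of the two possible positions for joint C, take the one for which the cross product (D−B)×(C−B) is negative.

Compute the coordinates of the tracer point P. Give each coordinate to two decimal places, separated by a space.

A=(0,0), D=(6.00,0)
B = A + 2.00·(cos217°, sin217°) = (-1.5973, -1.2036)
|BD| = 7.6920
circle(B,8.00) ∩ circle(D,7.00): a=4.8210, h=6.3842
  candidates: C₊=(2.1654,5.8563) cross=49.107; C₋=(4.1634,-6.7548) cross=-49.107
  branch - wants cross < 0 → take C=(4.1634,-6.7548) (cross=-49.107)
ex = (C−B)/|BC| = (0.7201,-0.6939); ey = (0.6939,0.7201)
P = B + -2.07·ex + 2.91·ey = (-1.0686,2.3282)

-1.07 2.33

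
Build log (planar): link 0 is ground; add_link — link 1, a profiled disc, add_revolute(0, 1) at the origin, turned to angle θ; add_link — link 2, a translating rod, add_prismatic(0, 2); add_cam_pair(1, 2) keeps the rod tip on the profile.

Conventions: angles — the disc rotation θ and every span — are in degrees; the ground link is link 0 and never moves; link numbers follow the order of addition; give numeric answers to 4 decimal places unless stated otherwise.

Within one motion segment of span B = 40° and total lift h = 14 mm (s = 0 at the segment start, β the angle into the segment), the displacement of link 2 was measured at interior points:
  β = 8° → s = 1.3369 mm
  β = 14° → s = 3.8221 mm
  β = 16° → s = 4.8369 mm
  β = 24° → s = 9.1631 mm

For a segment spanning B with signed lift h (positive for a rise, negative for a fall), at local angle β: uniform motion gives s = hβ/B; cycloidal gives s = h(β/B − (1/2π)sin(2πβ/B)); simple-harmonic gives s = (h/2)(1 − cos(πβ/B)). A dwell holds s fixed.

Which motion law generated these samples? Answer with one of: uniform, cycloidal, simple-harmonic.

candidates at β/B = r: uniform s = h·r (linear in β); cycloidal s = h·(r − sin(2πr)/(2π)); simple-harmonic s = (h/2)(1 − cos(πr))
β=8°: printed 1.3369 | uniform 2.8000, cycloidal 0.6809, simple-harmonic 1.3369
β=14°: printed 3.8221 | uniform 4.9000, cycloidal 3.0974, simple-harmonic 3.8221
β=16°: printed 4.8369 | uniform 5.6000, cycloidal 4.2903, simple-harmonic 4.8369
β=24°: printed 9.1631 | uniform 8.4000, cycloidal 9.7097, simple-harmonic 9.1631
only one law matches every sample → simple-harmonic

simple-harmonic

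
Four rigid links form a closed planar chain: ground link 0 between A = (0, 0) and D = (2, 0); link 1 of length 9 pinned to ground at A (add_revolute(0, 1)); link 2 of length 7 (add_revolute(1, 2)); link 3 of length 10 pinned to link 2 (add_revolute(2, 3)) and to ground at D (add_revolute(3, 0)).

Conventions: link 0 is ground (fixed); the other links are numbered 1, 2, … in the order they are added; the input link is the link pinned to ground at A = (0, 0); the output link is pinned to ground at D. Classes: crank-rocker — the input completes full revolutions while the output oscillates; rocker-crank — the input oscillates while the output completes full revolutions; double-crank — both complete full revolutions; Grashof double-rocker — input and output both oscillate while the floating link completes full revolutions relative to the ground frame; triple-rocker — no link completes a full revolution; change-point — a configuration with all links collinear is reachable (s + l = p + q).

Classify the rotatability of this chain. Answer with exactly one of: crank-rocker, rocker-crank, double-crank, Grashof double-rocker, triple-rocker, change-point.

lengths: ground=2, input=9, coupler=7, output=10
sorted: s=2 (shortest), l=10 (longest), p+q=16
s + l = 12 vs p + q = 16
s + l < p + q (Grashof) with shortest = ground link → double-crank

double-crank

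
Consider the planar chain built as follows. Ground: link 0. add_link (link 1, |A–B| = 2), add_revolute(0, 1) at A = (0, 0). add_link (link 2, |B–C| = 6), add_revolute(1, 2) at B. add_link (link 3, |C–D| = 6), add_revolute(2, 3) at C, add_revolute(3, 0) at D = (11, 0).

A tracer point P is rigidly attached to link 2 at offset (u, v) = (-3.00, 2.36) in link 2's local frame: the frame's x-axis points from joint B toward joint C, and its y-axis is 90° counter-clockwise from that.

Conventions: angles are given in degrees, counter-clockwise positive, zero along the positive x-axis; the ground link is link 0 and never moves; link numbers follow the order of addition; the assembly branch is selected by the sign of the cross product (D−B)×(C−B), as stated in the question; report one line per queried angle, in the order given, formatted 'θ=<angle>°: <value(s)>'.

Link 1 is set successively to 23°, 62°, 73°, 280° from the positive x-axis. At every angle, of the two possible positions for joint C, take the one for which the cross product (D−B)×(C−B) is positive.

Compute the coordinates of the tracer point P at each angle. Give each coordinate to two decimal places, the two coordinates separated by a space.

A=(0,0), D=(11.00,0)
θ=23°: B = A + 2.00·(cos23°, sin23°) = (1.8410, 0.7815)
θ=23°: |BD| = 9.1923
θ=23°: circle(B,6.00) ∩ circle(D,6.00): a=4.5961, h=3.8569
θ=23°:   candidates: C₊=(6.7484,4.2337) cross=35.454; C₋=(6.0926,-3.4522) cross=-35.454
θ=23°:   branch + wants cross > 0 → take C=(6.7484,4.2337) (cross=35.454)
θ=23°: ex = (C−B)/|BC| = (0.8179,0.5754); ey = (-0.5754,0.8179)
θ=23°: P = B + -3.00·ex + 2.36·ey = (-1.9705,0.9856)
θ=62°: B = A + 2.00·(cos62°, sin62°) = (0.9389, 1.7659)
θ=62°: |BD| = 10.2149
θ=62°: circle(B,6.00) ∩ circle(D,6.00): a=5.1074, h=3.1487
θ=62°:   candidates: C₊=(6.5138,3.9842) cross=32.163; C₋=(5.4251,-2.2183) cross=-32.163
θ=62°:   branch + wants cross > 0 → take C=(6.5138,3.9842) (cross=32.163)
θ=62°: ex = (C−B)/|BC| = (0.9291,0.3697); ey = (-0.3697,0.9291)
θ=62°: P = B + -3.00·ex + 2.36·ey = (-2.7210,2.8495)
θ=73°: B = A + 2.00·(cos73°, sin73°) = (0.5847, 1.9126)
θ=73°: |BD| = 10.5894
θ=73°: circle(B,6.00) ∩ circle(D,6.00): a=5.2947, h=2.8224
θ=73°:   candidates: C₊=(6.3021,3.7323) cross=29.888; C₋=(5.2826,-1.8197) cross=-29.888
θ=73°:   branch + wants cross > 0 → take C=(6.3021,3.7323) (cross=29.888)
θ=73°: ex = (C−B)/|BC| = (0.9529,0.3033); ey = (-0.3033,0.9529)
θ=73°: P = B + -3.00·ex + 2.36·ey = (-2.9897,3.2516)
θ=280°: B = A + 2.00·(cos280°, sin280°) = (0.3473, -1.9696)
θ=280°: |BD| = 10.8333
θ=280°: circle(B,6.00) ∩ circle(D,6.00): a=5.4166, h=2.5807
θ=280°:   candidates: C₊=(5.2044,1.5529) cross=27.958; C₋=(6.1429,-3.5225) cross=-27.958
θ=280°:   branch + wants cross > 0 → take C=(5.2044,1.5529) (cross=27.958)
θ=280°: ex = (C−B)/|BC| = (0.8095,0.5871); ey = (-0.5871,0.8095)
θ=280°: P = B + -3.00·ex + 2.36·ey = (-3.4668,-1.8204)

θ=23°: -1.97 0.99
θ=62°: -2.72 2.85
θ=73°: -2.99 3.25
θ=280°: -3.47 -1.82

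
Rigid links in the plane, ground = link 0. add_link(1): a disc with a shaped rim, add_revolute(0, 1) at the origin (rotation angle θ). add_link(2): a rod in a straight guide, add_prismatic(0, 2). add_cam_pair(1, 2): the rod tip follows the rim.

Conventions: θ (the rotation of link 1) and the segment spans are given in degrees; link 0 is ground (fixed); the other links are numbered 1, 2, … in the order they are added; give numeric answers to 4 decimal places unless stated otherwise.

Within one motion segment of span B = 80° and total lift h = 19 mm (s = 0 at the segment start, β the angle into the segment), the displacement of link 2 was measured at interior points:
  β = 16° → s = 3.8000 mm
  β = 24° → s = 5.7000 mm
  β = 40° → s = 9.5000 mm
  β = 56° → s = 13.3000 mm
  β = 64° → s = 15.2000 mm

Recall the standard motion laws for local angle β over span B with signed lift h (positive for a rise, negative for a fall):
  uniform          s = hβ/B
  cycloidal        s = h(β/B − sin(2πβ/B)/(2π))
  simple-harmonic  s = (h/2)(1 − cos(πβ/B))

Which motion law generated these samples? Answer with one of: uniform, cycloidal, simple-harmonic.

candidates at β/B = r: uniform s = h·r (linear in β); cycloidal s = h·(r − sin(2πr)/(2π)); simple-harmonic s = (h/2)(1 − cos(πr))
β=16°: printed 3.8000 | uniform 3.8000, cycloidal 0.9241, simple-harmonic 1.8143
β=24°: printed 5.7000 | uniform 5.7000, cycloidal 2.8241, simple-harmonic 3.9160
β=40°: printed 9.5000 | uniform 9.5000, cycloidal 9.5000, simple-harmonic 9.5000
β=56°: printed 13.3000 | uniform 13.3000, cycloidal 16.1759, simple-harmonic 15.0840
β=64°: printed 15.2000 | uniform 15.2000, cycloidal 18.0759, simple-harmonic 17.1857
only one law matches every sample → uniform

uniform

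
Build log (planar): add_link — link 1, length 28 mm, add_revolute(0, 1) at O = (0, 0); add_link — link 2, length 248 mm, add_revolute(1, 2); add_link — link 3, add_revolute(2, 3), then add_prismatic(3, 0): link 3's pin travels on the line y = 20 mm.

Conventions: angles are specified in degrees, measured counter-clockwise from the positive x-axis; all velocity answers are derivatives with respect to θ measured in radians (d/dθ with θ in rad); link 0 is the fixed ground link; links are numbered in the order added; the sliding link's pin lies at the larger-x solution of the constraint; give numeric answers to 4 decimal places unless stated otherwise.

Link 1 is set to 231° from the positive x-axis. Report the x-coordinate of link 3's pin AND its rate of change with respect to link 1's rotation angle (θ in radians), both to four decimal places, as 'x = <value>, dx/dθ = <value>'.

geometry: r = 28 mm, L = 248 mm, e = 20 mm
crank pin P = (r cos θ, r sin θ) = (-17.620971, -21.760087)
h = r sin θ − e = -21.760087 − 20 = -41.760087
x = r cos θ + √(L² − h²) = -17.620971 + 244.458780 = 226.837809
dx/dθ = −r sin θ − h·r cos θ/√(L² − h²) (θ in radians; h = -41.760087) = 18.749955

x = 226.8378, dx/dθ = 18.7500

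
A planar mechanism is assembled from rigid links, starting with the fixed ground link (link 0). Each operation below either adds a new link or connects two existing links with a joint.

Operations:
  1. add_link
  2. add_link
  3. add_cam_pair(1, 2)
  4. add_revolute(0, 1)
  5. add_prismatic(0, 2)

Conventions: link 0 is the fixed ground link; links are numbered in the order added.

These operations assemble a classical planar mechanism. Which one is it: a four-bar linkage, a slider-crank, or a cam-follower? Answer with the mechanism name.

links: 3 (incl. ground); joints: 1 revolute, 1 prismatic, 1 higher (cam) pair, forming one closed loop
3 links, revolute + prismatic + higher pair in one loop → cam-follower

cam-follower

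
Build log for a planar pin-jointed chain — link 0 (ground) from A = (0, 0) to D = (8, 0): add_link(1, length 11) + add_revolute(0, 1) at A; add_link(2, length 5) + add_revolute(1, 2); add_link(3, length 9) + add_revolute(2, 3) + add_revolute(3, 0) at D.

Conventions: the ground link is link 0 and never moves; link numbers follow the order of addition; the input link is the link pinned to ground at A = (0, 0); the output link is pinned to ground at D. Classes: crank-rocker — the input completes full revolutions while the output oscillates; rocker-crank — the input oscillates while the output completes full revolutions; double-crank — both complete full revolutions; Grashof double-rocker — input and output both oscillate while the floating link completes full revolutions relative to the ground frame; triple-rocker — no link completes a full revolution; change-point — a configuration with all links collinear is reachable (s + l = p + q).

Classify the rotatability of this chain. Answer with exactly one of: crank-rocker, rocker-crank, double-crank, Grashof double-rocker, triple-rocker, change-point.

lengths: ground=8, input=11, coupler=5, output=9
sorted: s=5 (shortest), l=11 (longest), p+q=17
s + l = 16 vs p + q = 17
s + l < p + q (Grashof) with shortest = coupler link → Grashof double-rocker

Grashof double-rocker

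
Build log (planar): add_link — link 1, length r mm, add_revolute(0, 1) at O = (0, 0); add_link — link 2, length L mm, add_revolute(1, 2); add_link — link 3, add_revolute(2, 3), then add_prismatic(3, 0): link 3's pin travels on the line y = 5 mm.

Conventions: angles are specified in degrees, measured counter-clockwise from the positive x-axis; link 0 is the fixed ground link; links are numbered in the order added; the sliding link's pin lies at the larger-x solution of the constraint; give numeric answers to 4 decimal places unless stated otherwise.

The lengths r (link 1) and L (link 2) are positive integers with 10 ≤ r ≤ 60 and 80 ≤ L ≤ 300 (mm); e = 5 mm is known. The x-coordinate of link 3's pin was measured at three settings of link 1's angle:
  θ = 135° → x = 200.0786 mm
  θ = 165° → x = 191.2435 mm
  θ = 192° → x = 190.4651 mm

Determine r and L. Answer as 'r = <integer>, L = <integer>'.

constraint per measurement: (x − r cos θ)² + (r sin θ − e)² = L²
subtracting the θ₁ and θ₂ equations cancels the r² and L² terms:
r = (x₁² − x₂²) / (2[(x₁cos θ₁ + e sin θ₁) − (x₂cos θ₂ + e sin θ₂)]) = 38.0001 → r = 38
L² = (x₁ − r cos θ₁)² + (r sin θ₁ − e)² = 51983.9926 → L = 228.0000 → L = 228
check at θ₃=192°: x = 190.4651 (printed 190.4651) ✓

r = 38, L = 228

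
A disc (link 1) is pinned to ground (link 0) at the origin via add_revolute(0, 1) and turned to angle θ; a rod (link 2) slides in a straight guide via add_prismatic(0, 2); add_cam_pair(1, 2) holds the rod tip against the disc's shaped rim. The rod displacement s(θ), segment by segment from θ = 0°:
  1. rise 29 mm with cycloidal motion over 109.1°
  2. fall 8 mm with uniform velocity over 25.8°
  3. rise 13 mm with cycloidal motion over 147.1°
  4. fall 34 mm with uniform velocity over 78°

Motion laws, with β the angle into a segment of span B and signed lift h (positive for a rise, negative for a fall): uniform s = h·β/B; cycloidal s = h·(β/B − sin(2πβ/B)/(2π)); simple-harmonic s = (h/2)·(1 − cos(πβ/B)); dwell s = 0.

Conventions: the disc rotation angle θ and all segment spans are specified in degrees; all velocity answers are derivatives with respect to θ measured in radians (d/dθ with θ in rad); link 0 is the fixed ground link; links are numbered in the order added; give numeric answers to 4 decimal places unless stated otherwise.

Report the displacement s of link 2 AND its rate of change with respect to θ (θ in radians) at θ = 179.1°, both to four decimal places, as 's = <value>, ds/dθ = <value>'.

segment 1 (0° to 109.1°, cycloidal, h = 29) is passed completely: s = 0.0000 + (29) = 29.0000
segment 2 (109.1° to 134.9°, uniform, h = -8) is passed completely: s = 29.0000 + (-8) = 21.0000
θ = 179.1° falls in segment 3 (134.9° to 282°, cycloidal, h = 13): β = 179.1 − 134.9 = 44.2°, B = 147.1°; Δs = 13·(0.3005 − sin(2π·0.3005)/(2π)) = 1.9404; s = 21.0000 + 1.9404 = 22.9404
velocity in seg [134.9°–282°] (cycloidal), θ in radians: β = 44.2° = 0.7714 rad, B = 147.1° = 2.5674 rad; ds/dθ = (h/B)(1 − cos(2πβ/B)) = (13/2.5674)(1 − cos(2π·0.3005)) = 6.642637 mm/rad

s = 22.9404, ds/dθ = 6.6426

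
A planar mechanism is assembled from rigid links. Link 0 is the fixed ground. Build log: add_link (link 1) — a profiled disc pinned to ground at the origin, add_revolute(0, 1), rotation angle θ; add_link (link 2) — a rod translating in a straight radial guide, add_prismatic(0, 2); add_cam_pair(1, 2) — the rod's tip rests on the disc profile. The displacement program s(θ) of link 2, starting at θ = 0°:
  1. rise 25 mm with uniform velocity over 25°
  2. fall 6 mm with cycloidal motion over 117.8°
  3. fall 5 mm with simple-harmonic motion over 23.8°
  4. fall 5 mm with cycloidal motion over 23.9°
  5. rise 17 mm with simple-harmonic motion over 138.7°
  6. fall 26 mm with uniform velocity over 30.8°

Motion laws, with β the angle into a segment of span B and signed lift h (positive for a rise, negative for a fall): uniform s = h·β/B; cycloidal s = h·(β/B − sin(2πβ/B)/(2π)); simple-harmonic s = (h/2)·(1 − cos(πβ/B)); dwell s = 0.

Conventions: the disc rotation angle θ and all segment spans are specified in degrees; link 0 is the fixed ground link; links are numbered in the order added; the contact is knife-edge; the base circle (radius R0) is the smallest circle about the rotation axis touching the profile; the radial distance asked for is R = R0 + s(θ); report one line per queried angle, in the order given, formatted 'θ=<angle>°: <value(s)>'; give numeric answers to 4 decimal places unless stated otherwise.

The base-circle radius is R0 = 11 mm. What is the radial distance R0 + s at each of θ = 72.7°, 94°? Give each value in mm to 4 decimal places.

seg 1 [0°–25°] uniform, h=25: full span → s += 25 → s = 25.0000
seg 2 [25°–142.8°] cycloidal, h=-6: θ=72.7° here. β=47.7, B=117.8. -6·(0.4049 − sin(2π·0.4049)/(2π)) = -1.8924 → s = 23.1076
seg 2 [25°–142.8°] cycloidal, h=-6: θ=94° here. β=69, B=117.8. -6·(0.5857 − sin(2π·0.5857)/(2π)) = -4.0043 → s = 20.9957
θ=72.7°: R = R0 + s = 11 + 23.1076 = 34.1076
θ=94°: R = R0 + s = 11 + 20.9957 = 31.9957

θ=72.7°: 34.1076
θ=94°: 31.9957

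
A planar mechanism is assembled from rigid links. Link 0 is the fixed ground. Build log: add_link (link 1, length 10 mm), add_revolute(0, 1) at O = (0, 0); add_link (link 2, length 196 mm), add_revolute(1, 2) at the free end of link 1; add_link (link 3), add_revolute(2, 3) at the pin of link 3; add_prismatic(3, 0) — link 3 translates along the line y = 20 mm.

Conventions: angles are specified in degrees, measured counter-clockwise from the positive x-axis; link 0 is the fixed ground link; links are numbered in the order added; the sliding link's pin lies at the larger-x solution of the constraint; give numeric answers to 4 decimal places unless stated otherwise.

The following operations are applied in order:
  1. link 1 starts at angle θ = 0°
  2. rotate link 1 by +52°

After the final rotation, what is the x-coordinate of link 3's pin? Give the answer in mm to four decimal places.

geometry: r = 10 mm, L = 196 mm, e = 20 mm; θ starts at 0°
rotate link 1 by +52°: θ ← 0° +52° = 52°
crank pin P = (r cos θ, r sin θ) = (6.156615, 7.880108)
h = r sin θ − e = 7.880108 − 20 = -12.119892
x = r cos θ + √(L² − h²) = 6.156615 + 195.624917 = 201.781532

201.7815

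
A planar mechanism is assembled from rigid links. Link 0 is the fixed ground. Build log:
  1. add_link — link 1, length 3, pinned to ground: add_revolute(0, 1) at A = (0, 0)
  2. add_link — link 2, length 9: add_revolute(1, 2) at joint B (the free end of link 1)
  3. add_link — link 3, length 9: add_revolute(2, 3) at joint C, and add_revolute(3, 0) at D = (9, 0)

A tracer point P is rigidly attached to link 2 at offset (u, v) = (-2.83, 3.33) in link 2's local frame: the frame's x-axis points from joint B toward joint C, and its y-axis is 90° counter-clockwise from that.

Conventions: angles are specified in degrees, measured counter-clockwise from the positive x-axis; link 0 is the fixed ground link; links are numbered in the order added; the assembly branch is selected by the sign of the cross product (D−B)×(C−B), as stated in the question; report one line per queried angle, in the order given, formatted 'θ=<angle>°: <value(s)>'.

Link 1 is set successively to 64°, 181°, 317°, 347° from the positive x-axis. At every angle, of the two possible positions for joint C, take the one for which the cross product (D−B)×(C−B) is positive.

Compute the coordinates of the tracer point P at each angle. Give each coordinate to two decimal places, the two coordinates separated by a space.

A=(0,0), D=(9.00,0)
θ=64°: B = A + 3.00·(cos64°, sin64°) = (1.3151, 2.6964)
θ=64°: |BD| = 8.1442
θ=64°: circle(B,9.00) ∩ circle(D,9.00): a=4.0721, h=8.0261
θ=64°:   candidates: C₊=(7.8148,8.9216) cross=65.366; C₋=(2.5003,-6.2252) cross=-65.366
θ=64°:   branch + wants cross > 0 → take C=(7.8148,8.9216) (cross=65.366)
θ=64°: ex = (C−B)/|BC| = (0.7222,0.6917); ey = (-0.6917,0.7222)
θ=64°: P = B + -2.83·ex + 3.33·ey = (-3.0320,3.1438)
θ=181°: B = A + 3.00·(cos181°, sin181°) = (-2.9995, -0.0524)
θ=181°: |BD| = 11.9997
θ=181°: circle(B,9.00) ∩ circle(D,9.00): a=5.9998, h=6.7084
θ=181°:   candidates: C₊=(2.9710,6.6821) cross=80.498; C₋=(3.0295,-6.7345) cross=-80.498
θ=181°:   branch + wants cross > 0 → take C=(2.9710,6.6821) (cross=80.498)
θ=181°: ex = (C−B)/|BC| = (0.6634,0.7483); ey = (-0.7483,0.6634)
θ=181°: P = B + -2.83·ex + 3.33·ey = (-7.3687,0.0391)
θ=317°: B = A + 3.00·(cos317°, sin317°) = (2.1941, -2.0460)
θ=317°: |BD| = 7.1068
θ=317°: circle(B,9.00) ∩ circle(D,9.00): a=3.5534, h=8.2688
θ=317°:   candidates: C₊=(3.2165,6.8957) cross=58.765; C₋=(7.9776,-8.9417) cross=-58.765
θ=317°:   branch + wants cross > 0 → take C=(3.2165,6.8957) (cross=58.765)
θ=317°: ex = (C−B)/|BC| = (0.1136,0.9935); ey = (-0.9935,0.1136)
θ=317°: P = B + -2.83·ex + 3.33·ey = (-1.4359,-4.4794)
θ=347°: B = A + 3.00·(cos347°, sin347°) = (2.9231, -0.6749)
θ=347°: |BD| = 6.1142
θ=347°: circle(B,9.00) ∩ circle(D,9.00): a=3.0571, h=8.4649
θ=347°:   candidates: C₊=(5.0273,8.0757) cross=51.756; C₋=(6.8959,-8.7506) cross=-51.756
θ=347°:   branch + wants cross > 0 → take C=(5.0273,8.0757) (cross=51.756)
θ=347°: ex = (C−B)/|BC| = (0.2338,0.9723); ey = (-0.9723,0.2338)
θ=347°: P = B + -2.83·ex + 3.33·ey = (-0.9762,-2.6479)

θ=64°: -3.03 3.14
θ=181°: -7.37 0.04
θ=317°: -1.44 -4.48
θ=347°: -0.98 -2.65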